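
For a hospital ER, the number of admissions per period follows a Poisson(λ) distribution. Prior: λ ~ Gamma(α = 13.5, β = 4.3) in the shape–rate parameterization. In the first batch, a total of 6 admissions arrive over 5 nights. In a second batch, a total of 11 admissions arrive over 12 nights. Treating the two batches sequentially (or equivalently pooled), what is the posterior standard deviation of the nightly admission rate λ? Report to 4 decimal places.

With a Gamma(shape α, rate β) prior, the Poisson likelihood is conjugate: the posterior is Gamma(α + ΣXᵢ, β + n).
After batch 1: Gamma(α+S, β+n) = Gamma(13.5+6, 4.3+5) = Gamma(19.5, 9.3).
After batch 2: Gamma(α+S, β+n) = Gamma(19.5+11, 9.3+12) = Gamma(30.5, 21.3).
SD = √α/β = √30.5/21.3 = 0.2593.

0.2593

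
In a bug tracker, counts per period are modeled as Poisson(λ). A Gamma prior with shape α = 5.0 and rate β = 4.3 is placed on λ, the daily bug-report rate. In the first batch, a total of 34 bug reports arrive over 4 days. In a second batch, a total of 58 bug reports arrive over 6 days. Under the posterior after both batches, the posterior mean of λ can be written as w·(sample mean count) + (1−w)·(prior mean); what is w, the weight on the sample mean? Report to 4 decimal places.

With a Gamma(shape α, rate β) prior, the Poisson likelihood is conjugate: the posterior is Gamma(α + ΣXᵢ, β + n).
Total number of days: n = 4 + 6 = 10.
Posterior mean = (α₀+S)/(β₀+n) = [n/(β₀+n)]·(S/n) + [β₀/(β₀+n)]·(α₀/β₀), so only n and β₀ enter the weight.
Weight on data w = n/(β₀+n) = 10/(4.3+10) = 10/14.3 = 0.6993.

0.6993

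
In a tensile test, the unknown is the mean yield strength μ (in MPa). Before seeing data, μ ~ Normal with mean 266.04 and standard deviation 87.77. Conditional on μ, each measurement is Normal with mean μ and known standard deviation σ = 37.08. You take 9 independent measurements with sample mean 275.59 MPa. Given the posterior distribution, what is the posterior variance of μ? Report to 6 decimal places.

For Normal data with known variance σ², a Normal(μ₀, σ₀²) prior on μ is conjugate. Posterior precision = 1/σ₀² + n/σ²; posterior mean is the precision-weighted average of μ₀ and x̄.
σ₀² = 87.77² = 7703.5729, σ² = 37.08² = 1374.9264; σ² + n·σ₀² = 1374.9264 + 9·7703.5729 = 70707.0825.
Posterior precision = 1/σ₀² + n/σ² = 1/7703.5729 + 9/1374.9264 = (σ² + n·σ₀²)/(σ₀²σ²) = 70707.0825/(7703.5729·1374.9264); posterior variance σₙ² = σ₀²σ²/(σ² + n·σ₀²) = 7703.5729·1374.9264/70707.0825 = 149.798936.

149.798936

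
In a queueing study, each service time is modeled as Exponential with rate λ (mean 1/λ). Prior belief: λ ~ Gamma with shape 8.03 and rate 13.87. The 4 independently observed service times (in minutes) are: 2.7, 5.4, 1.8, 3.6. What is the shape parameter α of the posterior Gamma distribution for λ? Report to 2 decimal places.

With a Gamma(shape α, rate β) prior on the exponential rate λ, the posterior after n observations with total T = Σxᵢ is Gamma(α+n, β+T).
Sum of observations T = 13.5 minutes; n = 4.
Posterior: Gamma(8.03+4, 13.87+13.5) = Gamma(12.03, 27.37).
Posterior α = 12.03.

12.03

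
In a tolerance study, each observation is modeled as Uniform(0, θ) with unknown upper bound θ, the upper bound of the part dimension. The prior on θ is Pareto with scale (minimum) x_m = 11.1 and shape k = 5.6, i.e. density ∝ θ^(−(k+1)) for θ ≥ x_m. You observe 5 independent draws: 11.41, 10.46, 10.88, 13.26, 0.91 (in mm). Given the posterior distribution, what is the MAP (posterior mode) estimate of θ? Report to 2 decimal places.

A Pareto(scale x_m, shape k) prior on the upper bound θ of Uniform(0, θ) is conjugate: posterior is Pareto(max(x_m, max xᵢ), k + n).
Sample maximum = 13.26; prior scale x_m = 11.1 → posterior scale = max = 13.26.
Posterior shape = 5.6 + 5 = 10.6.
The Pareto density is decreasing on [x_m, ∞), so the mode is x_m = 13.26.

13.26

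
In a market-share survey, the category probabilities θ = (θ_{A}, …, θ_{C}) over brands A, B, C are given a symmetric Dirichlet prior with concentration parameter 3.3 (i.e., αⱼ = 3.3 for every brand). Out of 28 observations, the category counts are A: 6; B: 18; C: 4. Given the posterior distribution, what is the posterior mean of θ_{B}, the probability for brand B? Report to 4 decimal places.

The Dirichlet prior is conjugate to the Multinomial likelihood: each posterior αⱼ = prior αⱼ + observed count nⱼ.
Posterior concentration: (9.3, 21.3, 7.3), total = 37.9.
E[θ_{B}|data] = α_{B}/Σα = 21.3/37.9 = 0.5620.

0.5620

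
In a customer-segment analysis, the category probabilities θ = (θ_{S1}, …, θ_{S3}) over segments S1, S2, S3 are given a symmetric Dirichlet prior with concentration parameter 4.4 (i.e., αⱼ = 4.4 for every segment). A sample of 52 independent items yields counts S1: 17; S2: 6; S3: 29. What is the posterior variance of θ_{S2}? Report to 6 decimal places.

The Dirichlet prior is conjugate to the Multinomial likelihood: each posterior αⱼ = prior αⱼ + observed count nⱼ.
Posterior concentration: (21.4, 10.4, 33.4), total = 65.2.
Var[θ_j] = α_j(Σα−α_j)/((Σα)²(Σα+1)) = 10.4·54.8/(65.2²·66.2) = 0.002025.

0.002025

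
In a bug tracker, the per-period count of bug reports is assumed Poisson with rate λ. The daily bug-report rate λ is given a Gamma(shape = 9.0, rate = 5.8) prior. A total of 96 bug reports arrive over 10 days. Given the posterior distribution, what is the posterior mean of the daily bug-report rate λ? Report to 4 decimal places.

6.6456

With a Gamma(shape α, rate β) prior, the Poisson likelihood is conjugate: the posterior is Gamma(α + ΣXᵢ, β + n).
Posterior: Gamma(α+S, β+n) = Gamma(9.0+96, 5.8+10) = Gamma(105.0, 15.8).
Posterior mean = α/β = 105.0/15.8 = 6.6456.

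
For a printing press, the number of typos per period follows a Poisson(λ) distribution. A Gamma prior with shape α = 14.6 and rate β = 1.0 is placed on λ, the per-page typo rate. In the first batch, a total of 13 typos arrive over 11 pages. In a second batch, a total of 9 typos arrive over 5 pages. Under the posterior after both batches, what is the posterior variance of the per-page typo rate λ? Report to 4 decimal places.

0.1266

With a Gamma(shape α, rate β) prior, the Poisson likelihood is conjugate: the posterior is Gamma(α + ΣXᵢ, β + n).
After batch 1: Gamma(α+S, β+n) = Gamma(14.6+13, 1.0+11) = Gamma(27.6, 12.0).
After batch 2: Gamma(α+S, β+n) = Gamma(27.6+9, 12.0+5) = Gamma(36.6, 17.0).
Var = α/β² = 36.6/17.0² = 0.1266.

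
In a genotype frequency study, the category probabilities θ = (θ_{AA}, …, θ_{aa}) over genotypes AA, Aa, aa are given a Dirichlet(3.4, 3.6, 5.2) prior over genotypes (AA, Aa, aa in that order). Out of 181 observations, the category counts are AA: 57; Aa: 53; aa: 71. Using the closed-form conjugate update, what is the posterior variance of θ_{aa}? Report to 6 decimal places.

The Dirichlet prior is conjugate to the Multinomial likelihood: each posterior αⱼ = prior αⱼ + observed count nⱼ.
Posterior concentration: (60.4, 56.6, 76.2), total = 193.2.
Var[θ_j] = α_j(Σα−α_j)/((Σα)²(Σα+1)) = 76.2·117.0/(193.2²·194.2) = 0.001230.

0.001230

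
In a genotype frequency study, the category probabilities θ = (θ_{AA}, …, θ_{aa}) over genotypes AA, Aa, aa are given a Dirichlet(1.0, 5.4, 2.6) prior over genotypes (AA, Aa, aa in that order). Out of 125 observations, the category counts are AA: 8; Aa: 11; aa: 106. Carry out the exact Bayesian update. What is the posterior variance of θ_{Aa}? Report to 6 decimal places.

The Dirichlet prior is conjugate to the Multinomial likelihood: each posterior αⱼ = prior αⱼ + observed count nⱼ.
Posterior concentration: (9.0, 16.4, 108.6), total = 134.0.
Var[θ_j] = α_j(Σα−α_j)/((Σα)²(Σα+1)) = 16.4·117.6/(134.0²·135.0) = 0.000796.

0.000796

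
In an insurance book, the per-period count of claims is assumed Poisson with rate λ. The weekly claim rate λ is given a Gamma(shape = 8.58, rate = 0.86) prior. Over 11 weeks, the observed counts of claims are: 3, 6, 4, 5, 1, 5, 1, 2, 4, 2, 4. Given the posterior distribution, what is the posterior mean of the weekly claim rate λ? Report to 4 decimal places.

With a Gamma(shape α, rate β) prior, the Poisson likelihood is conjugate: the posterior is Gamma(α + ΣXᵢ, β + n).
Sum of counts S = 37 over n = 11 weeks.
Posterior: Gamma(α+S, β+n) = Gamma(8.58+37, 0.86+11) = Gamma(45.58, 11.86).
Posterior mean = α/β = 45.58/11.86 = 3.8432.

3.8432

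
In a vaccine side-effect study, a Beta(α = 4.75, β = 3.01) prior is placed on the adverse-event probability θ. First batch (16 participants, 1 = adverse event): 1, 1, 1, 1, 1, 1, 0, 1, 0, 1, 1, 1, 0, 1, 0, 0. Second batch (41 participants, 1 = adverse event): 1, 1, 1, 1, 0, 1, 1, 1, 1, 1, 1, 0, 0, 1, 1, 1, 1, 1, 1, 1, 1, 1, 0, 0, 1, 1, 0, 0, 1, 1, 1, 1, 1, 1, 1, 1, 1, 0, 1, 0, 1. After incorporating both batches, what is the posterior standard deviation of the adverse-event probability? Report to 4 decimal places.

0.0543

The Beta prior is conjugate to a Binomial/Bernoulli likelihood; the update adds successes to α and failures to β.
After batch 1: Beta(4.75+11, 3.01+5) = Beta(15.75, 8.01).
After batch 2: Beta(15.75+32, 8.01+9) = Beta(47.75, 17.01).
Var = αβ/((α+β)²(α+β+1)) = 47.75·17.01/(64.76²·65.76) = 0.00294511; SD = √0.00294511 = 0.0543.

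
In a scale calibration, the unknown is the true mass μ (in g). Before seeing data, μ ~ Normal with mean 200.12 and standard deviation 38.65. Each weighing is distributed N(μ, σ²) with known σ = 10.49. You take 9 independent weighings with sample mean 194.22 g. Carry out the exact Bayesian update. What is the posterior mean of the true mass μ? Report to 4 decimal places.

For Normal data with known variance σ², a Normal(μ₀, σ₀²) prior on μ is conjugate. Posterior precision = 1/σ₀² + n/σ²; posterior mean is the precision-weighted average of μ₀ and x̄.
n·x̄ = 9·194.22 = 1747.98.
σ₀² = 38.65² = 1493.8225, σ² = 10.49² = 110.0401; σ² + n·σ₀² = 110.0401 + 9·1493.8225 = 13554.4426.
Posterior mean = (μ₀/σ₀² + n·x̄/σ²)/(1/σ₀² + n/σ²) = (σ²·μ₀ + σ₀²·n·x̄)/(σ² + n·σ₀²) = (110.0401·200.12 + 1493.8225·1747.98)/13554.4426 = 2633193.078362/13554.4426 = 194.2679.

194.2679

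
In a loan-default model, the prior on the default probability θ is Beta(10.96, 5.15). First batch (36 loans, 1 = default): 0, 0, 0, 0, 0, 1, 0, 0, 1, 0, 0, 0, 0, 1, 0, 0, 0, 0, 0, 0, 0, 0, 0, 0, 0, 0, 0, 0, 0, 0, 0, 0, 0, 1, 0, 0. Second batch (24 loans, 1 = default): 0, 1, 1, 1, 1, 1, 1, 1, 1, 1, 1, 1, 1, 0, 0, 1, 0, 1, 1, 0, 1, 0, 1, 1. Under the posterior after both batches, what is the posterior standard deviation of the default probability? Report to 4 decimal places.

0.0564

The Beta prior is conjugate to a Binomial/Bernoulli likelihood; the update adds successes to α and failures to β.
After batch 1: Beta(10.96+4, 5.15+32) = Beta(14.96, 37.15).
After batch 2: Beta(14.96+18, 37.15+6) = Beta(32.96, 43.15).
Var = αβ/((α+β)²(α+β+1)) = 32.96·43.15/(76.11²·77.11) = 0.00318401; SD = √0.00318401 = 0.0564.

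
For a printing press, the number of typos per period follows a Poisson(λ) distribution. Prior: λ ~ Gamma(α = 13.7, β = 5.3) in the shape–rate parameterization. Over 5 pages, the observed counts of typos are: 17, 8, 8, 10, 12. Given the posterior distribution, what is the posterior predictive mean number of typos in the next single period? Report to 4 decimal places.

6.6699

With a Gamma(shape α, rate β) prior, the Poisson likelihood is conjugate: the posterior is Gamma(α + ΣXᵢ, β + n).
Sum of counts S = 55 over n = 5 pages.
Posterior: Gamma(α+S, β+n) = Gamma(13.7+55, 5.3+5) = Gamma(68.7, 10.3).
The predictive distribution for one future period is NegBinom with mean α/β = 6.6699.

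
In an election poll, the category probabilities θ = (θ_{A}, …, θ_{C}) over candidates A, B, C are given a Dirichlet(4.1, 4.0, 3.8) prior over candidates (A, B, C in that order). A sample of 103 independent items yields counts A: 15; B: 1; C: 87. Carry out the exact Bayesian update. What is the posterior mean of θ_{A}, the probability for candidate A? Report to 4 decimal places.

0.1662

The Dirichlet prior is conjugate to the Multinomial likelihood: each posterior αⱼ = prior αⱼ + observed count nⱼ.
Posterior concentration: (19.1, 5.0, 90.8), total = 114.9.
E[θ_{A}|data] = α_{A}/Σα = 19.1/114.9 = 0.1662.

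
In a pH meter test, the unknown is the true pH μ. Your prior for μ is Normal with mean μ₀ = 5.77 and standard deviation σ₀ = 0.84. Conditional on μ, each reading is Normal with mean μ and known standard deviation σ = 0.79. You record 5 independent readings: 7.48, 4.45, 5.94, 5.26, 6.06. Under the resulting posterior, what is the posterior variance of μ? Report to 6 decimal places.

For Normal data with known variance σ², a Normal(μ₀, σ₀²) prior on μ is conjugate. Posterior precision = 1/σ₀² + n/σ²; posterior mean is the precision-weighted average of μ₀ and x̄.
σ₀² = 0.84² = 0.7056, σ² = 0.79² = 0.6241; σ² + n·σ₀² = 0.6241 + 5·0.7056 = 4.1521.
Posterior precision = 1/σ₀² + n/σ² = 1/0.7056 + 5/0.6241 = (σ² + n·σ₀²)/(σ₀²σ²) = 4.1521/(0.7056·0.6241); posterior variance σₙ² = σ₀²σ²/(σ² + n·σ₀²) = 0.7056·0.6241/4.1521 = 0.106058.

0.106058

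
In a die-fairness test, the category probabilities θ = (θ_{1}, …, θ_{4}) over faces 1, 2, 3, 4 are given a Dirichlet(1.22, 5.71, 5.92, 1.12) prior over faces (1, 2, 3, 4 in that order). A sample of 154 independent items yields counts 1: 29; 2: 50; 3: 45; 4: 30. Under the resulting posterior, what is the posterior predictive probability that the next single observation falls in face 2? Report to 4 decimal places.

0.3317

The Dirichlet prior is conjugate to the Multinomial likelihood: each posterior αⱼ = prior αⱼ + observed count nⱼ.
Posterior concentration: (30.22, 55.71, 50.92, 31.12), total = 167.97.
P(next = 2 | data) = α_{2}/Σα = 0.3317.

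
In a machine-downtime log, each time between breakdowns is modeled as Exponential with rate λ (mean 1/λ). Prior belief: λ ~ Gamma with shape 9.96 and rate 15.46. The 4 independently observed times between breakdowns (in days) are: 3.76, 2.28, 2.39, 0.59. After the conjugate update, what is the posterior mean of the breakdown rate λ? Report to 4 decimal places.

0.5703

With a Gamma(shape α, rate β) prior on the exponential rate λ, the posterior after n observations with total T = Σxᵢ is Gamma(α+n, β+T).
Sum of observations T = 9.02 days; n = 4.
Posterior: Gamma(9.96+4, 15.46+9.02) = Gamma(13.96, 24.48).
Posterior mean of λ = α/β = 13.96/24.48 = 0.5703.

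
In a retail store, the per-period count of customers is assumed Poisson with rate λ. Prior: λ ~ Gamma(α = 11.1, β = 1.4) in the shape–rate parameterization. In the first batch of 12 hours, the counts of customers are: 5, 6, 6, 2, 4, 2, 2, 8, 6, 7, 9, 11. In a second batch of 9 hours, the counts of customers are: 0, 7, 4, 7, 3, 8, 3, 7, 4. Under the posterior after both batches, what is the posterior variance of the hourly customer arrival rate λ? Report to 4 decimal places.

With a Gamma(shape α, rate β) prior, the Poisson likelihood is conjugate: the posterior is Gamma(α + ΣXᵢ, β + n).
Batch 1: sum of counts S = 68 over n = 12 hours.
After batch 1: Gamma(α+S, β+n) = Gamma(11.1+68, 1.4+12) = Gamma(79.1, 13.4).
Batch 2: sum of counts S = 43 over n = 9 hours.
After batch 2: Gamma(α+S, β+n) = Gamma(79.1+43, 13.4+9) = Gamma(122.1, 22.4).
Var = α/β² = 122.1/22.4² = 0.2433.

0.2433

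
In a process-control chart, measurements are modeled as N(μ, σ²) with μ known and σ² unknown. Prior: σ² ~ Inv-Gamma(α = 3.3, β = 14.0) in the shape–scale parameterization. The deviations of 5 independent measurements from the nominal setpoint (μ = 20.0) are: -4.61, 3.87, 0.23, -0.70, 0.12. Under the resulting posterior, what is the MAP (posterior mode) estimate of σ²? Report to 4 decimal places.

4.7637

With known mean μ and an Inverse-Gamma(α, β) prior on σ², the Normal likelihood is conjugate: posterior is Inv-Gamma(α + n/2, β + Σ(xᵢ−μ)²/2).
Σ(xᵢ−μ)² = (-4.61)² + (3.87)² + (0.23)² + (-0.70)² + (0.12)² = 36.7863.
Posterior: Inv-Gamma(3.3 + 5/2, 14.0 + 36.7863/2) = Inv-Gamma(5.80, 32.39315).
Mode = β/(α+1) = 32.39315/6.80 = 4.7637.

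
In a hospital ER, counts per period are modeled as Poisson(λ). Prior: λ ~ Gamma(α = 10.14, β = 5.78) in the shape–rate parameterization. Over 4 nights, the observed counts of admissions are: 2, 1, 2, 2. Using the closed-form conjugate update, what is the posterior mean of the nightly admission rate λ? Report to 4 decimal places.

1.7526

With a Gamma(shape α, rate β) prior, the Poisson likelihood is conjugate: the posterior is Gamma(α + ΣXᵢ, β + n).
Sum of counts S = 7 over n = 4 nights.
Posterior: Gamma(α+S, β+n) = Gamma(10.14+7, 5.78+4) = Gamma(17.14, 9.78).
Posterior mean = α/β = 17.14/9.78 = 1.7526.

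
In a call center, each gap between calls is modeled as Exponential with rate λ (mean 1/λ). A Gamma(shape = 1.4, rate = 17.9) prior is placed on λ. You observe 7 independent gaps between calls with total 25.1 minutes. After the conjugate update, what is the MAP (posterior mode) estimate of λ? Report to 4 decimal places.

0.1721

With a Gamma(shape α, rate β) prior on the exponential rate λ, the posterior after n observations with total T = Σxᵢ is Gamma(α+n, β+T).
Posterior: Gamma(1.4+7, 17.9+25.1) = Gamma(8.4, 43.0).
Mode = (α−1)/β = 0.1721.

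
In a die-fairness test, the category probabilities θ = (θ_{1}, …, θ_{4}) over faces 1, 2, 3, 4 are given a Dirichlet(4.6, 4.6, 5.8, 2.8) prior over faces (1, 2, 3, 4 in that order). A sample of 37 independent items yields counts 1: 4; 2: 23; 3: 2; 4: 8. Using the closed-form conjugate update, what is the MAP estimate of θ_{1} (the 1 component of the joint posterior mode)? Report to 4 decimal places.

The Dirichlet prior is conjugate to the Multinomial likelihood: each posterior αⱼ = prior αⱼ + observed count nⱼ.
Posterior concentration: (8.6, 27.6, 7.8, 10.8), total = 54.8.
Joint mode component: (α_{1}−1)/(Σα−K) = 7.6/50.8 = 0.1496.

0.1496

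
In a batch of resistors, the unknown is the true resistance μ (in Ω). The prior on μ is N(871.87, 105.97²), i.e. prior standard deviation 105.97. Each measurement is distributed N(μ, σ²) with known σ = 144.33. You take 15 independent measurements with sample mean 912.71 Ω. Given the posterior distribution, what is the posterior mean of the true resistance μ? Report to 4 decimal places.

For Normal data with known variance σ², a Normal(μ₀, σ₀²) prior on μ is conjugate. Posterior precision = 1/σ₀² + n/σ²; posterior mean is the precision-weighted average of μ₀ and x̄.
n·x̄ = 15·912.71 = 13690.65.
σ₀² = 105.97² = 11229.6409, σ² = 144.33² = 20831.1489; σ² + n·σ₀² = 20831.1489 + 15·11229.6409 = 189275.7624.
Posterior mean = (μ₀/σ₀² + n·x̄/σ²)/(1/σ₀² + n/σ²) = (σ²·μ₀ + σ₀²·n·x̄)/(σ² + n·σ₀²) = (20831.1489·871.87 + 11229.6409·13690.65)/189275.7624 = 171903136.979028/189275.7624 = 908.2153.

908.2153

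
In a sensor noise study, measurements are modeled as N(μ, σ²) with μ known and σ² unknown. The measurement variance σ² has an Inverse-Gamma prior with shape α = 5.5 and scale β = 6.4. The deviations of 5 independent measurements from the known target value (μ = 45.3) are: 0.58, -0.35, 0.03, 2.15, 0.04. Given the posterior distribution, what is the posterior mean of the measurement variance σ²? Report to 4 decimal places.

1.2774

With known mean μ and an Inverse-Gamma(α, β) prior on σ², the Normal likelihood is conjugate: posterior is Inv-Gamma(α + n/2, β + Σ(xᵢ−μ)²/2).
Σ(xᵢ−μ)² = (0.58)² + (-0.35)² + (0.03)² + (2.15)² + (0.04)² = 5.0839.
Posterior: Inv-Gamma(5.5 + 5/2, 6.4 + 5.0839/2) = Inv-Gamma(8.00, 8.94195).
E[σ²|data] = β/(α−1) = 8.94195/7.00 = 1.2774.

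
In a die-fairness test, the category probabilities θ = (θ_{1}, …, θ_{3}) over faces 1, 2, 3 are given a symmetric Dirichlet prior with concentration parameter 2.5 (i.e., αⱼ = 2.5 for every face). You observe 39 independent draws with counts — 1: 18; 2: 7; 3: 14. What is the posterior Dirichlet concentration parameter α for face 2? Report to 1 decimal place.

9.5

The Dirichlet prior is conjugate to the Multinomial likelihood: each posterior αⱼ = prior αⱼ + observed count nⱼ.
Posterior concentration: (20.5, 9.5, 16.5), total = 46.5.
α_{2} = 2.5 + 7 = 9.5.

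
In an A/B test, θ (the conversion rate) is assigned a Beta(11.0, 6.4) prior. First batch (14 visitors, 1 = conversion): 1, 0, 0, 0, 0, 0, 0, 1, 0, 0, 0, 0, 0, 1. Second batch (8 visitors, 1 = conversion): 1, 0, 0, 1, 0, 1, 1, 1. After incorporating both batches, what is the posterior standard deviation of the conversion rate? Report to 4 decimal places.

0.0786

The Beta prior is conjugate to a Binomial/Bernoulli likelihood; the update adds successes to α and failures to β.
After batch 1: Beta(11.0+3, 6.4+11) = Beta(14.0, 17.4).
After batch 2: Beta(14.0+5, 17.4+3) = Beta(19.0, 20.4).
Var = αβ/((α+β)²(α+β+1)) = 19.0·20.4/(39.4²·40.4) = 0.00618031; SD = √0.00618031 = 0.0786.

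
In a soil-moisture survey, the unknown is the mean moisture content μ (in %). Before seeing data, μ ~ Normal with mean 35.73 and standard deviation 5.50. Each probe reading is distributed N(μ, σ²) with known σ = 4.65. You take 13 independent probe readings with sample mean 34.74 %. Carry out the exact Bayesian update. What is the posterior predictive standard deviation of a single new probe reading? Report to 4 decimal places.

4.8165

For Normal data with known variance σ², a Normal(μ₀, σ₀²) prior on μ is conjugate. Posterior precision = 1/σ₀² + n/σ²; posterior mean is the precision-weighted average of μ₀ and x̄.
σ₀² = 5.50² = 30.25, σ² = 4.65² = 21.6225; σ² + n·σ₀² = 21.6225 + 13·30.25 = 414.8725.
Posterior precision = 1/σ₀² + n/σ² = 1/30.25 + 13/21.6225 = (σ² + n·σ₀²)/(σ₀²σ²) = 414.8725/(30.25·21.6225); posterior variance σₙ² = σ₀²σ²/(σ² + n·σ₀²) = 30.25·21.6225/414.8725 = 1.576582.
Predictive variance for one new observation = σₙ² + σ² = 30.25·21.6225/414.8725 + 21.6225 = σ²·(σ₀² + 414.8725)/414.8725 = 21.6225·445.1225/414.8725 = 23.199082; SD = √(21.6225·445.1225/414.8725) = 4.8165.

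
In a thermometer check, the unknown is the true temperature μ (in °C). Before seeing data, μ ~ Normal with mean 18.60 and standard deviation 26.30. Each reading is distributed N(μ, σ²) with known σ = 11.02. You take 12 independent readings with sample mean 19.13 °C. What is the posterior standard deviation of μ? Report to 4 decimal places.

3.1582

For Normal data with known variance σ², a Normal(μ₀, σ₀²) prior on μ is conjugate. Posterior precision = 1/σ₀² + n/σ²; posterior mean is the precision-weighted average of μ₀ and x̄.
σ₀² = 26.30² = 691.69, σ² = 11.02² = 121.4404; σ² + n·σ₀² = 121.4404 + 12·691.69 = 8421.7204.
Posterior precision = 1/σ₀² + n/σ² = 1/691.69 + 12/121.4404 = (σ² + n·σ₀²)/(σ₀²σ²) = 8421.7204/(691.69·121.4404); posterior variance σₙ² = σ₀²σ²/(σ² + n·σ₀²) = 691.69·121.4404/8421.7204 = 9.974103.
Posterior SD = √σₙ² = √(691.69·121.4404/8421.7204) = 3.1582.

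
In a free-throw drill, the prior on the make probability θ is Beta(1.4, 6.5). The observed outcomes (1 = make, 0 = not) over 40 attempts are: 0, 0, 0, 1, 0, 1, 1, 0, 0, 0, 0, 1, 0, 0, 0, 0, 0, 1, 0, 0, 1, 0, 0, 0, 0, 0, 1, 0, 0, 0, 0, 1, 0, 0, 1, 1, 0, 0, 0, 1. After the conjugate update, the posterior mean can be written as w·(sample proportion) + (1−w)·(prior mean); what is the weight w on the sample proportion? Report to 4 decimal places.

The Beta prior is conjugate to a Binomial/Bernoulli likelihood; the update adds successes to α and failures to β.
Posterior mean = (α₀+k)/(α₀+β₀+n) = [n/(α₀+β₀+n)]·(k/n) + [(α₀+β₀)/(α₀+β₀+n)]·α₀/(α₀+β₀), so only n and the prior enter the weight.
The weight on the data is w = n/(α₀+β₀+n) = 40/(1.4+6.5+40) = 40/47.9 = 0.8351.

0.8351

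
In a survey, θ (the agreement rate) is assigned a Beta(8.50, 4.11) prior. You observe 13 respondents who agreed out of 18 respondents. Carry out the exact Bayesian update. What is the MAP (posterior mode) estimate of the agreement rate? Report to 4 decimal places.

The Beta prior is conjugate to a Binomial/Bernoulli likelihood; the update adds successes to α and failures to β.
Posterior: Beta(α+k, β+n−k) = Beta(8.50+13, 4.11+5) = Beta(21.50, 9.11).
Mode of Beta(a,b) for a,b>1 is (a−1)/(a+b−2) = 20.50/28.61 = 0.7165.

0.7165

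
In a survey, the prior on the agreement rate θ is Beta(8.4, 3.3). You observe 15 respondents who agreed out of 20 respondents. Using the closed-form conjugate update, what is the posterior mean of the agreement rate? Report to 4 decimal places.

0.7382

The Beta prior is conjugate to a Binomial/Bernoulli likelihood; the update adds successes to α and failures to β.
Posterior: Beta(α+k, β+n−k) = Beta(8.4+15, 3.3+5) = Beta(23.4, 8.3).
Posterior mean = α/(α+β) = 23.4/31.7 = 0.7382.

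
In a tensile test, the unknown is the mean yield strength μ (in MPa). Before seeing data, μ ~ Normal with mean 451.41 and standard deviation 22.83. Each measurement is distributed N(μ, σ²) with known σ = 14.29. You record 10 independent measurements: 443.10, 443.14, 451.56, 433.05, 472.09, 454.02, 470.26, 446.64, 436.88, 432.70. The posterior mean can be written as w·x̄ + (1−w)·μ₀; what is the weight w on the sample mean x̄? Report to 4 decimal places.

0.9623

For Normal data with known variance σ², a Normal(μ₀, σ₀²) prior on μ is conjugate. Posterior precision = 1/σ₀² + n/σ²; posterior mean is the precision-weighted average of μ₀ and x̄.
σ₀² = 22.83² = 521.2089, σ² = 14.29² = 204.2041. Prior precision 1/σ₀² = 1/521.2089; data precision n/σ² = 10/204.2041.
w = (n/σ²)/(1/σ₀² + n/σ²) = n·σ₀²/(σ² + n·σ₀²) = 10·521.2089/(204.2041 + 10·521.2089) = 5212.089/5416.2931 = 0.9623.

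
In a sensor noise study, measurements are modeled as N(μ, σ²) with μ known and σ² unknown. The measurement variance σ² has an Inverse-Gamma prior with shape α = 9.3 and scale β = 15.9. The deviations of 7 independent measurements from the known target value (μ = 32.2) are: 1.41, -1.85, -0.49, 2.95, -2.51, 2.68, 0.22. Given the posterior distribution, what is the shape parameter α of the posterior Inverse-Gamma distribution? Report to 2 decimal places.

12.80

With known mean μ and an Inverse-Gamma(α, β) prior on σ², the Normal likelihood is conjugate: posterior is Inv-Gamma(α + n/2, β + Σ(xᵢ−μ)²/2).
Σ(xᵢ−μ)² = (1.41)² + (-1.85)² + (-0.49)² + (2.95)² + (-2.51)² + (2.68)² + (0.22)² = 27.8841.
Posterior: Inv-Gamma(9.3 + 7/2, 15.9 + 27.8841/2) = Inv-Gamma(12.80, 29.84205).
Posterior α = 12.80.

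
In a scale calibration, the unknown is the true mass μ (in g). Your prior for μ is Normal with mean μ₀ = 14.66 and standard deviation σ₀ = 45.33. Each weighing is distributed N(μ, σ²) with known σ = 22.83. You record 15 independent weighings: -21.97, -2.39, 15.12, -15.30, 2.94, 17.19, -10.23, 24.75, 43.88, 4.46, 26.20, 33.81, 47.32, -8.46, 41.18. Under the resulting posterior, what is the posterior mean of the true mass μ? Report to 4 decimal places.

13.2571

For Normal data with known variance σ², a Normal(μ₀, σ₀²) prior on μ is conjugate. Posterior precision = 1/σ₀² + n/σ²; posterior mean is the precision-weighted average of μ₀ and x̄.
Σxᵢ = (-21.97) + (-2.39) + 15.12 + (-15.30) + 2.94 + 17.19 + (-10.23) + 24.75 + 43.88 + 4.46 + 26.20 + 33.81 + 47.32 + (-8.46) + 41.18 = 198.5, so n·x̄ = 198.5.
σ₀² = 45.33² = 2054.8089, σ² = 22.83² = 521.2089; σ² + n·σ₀² = 521.2089 + 15·2054.8089 = 31343.3424.
Posterior mean = (μ₀/σ₀² + n·x̄/σ²)/(1/σ₀² + n/σ²) = (σ²·μ₀ + σ₀²·n·x̄)/(σ² + n·σ₀²) = (521.2089·14.66 + 2054.8089·198.5)/31343.3424 = 415520.489124/31343.3424 = 13.2571.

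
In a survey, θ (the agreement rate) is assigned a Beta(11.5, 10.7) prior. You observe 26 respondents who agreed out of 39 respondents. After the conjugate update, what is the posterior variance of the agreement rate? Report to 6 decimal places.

The Beta prior is conjugate to a Binomial/Bernoulli likelihood; the update adds successes to α and failures to β.
Posterior: Beta(α+k, β+n−k) = Beta(11.5+26, 10.7+13) = Beta(37.5, 23.7).
Var = αβ/((α+β)²(α+β+1)) = 37.5·23.7/(61.2²·62.2) = 0.003815.

0.003815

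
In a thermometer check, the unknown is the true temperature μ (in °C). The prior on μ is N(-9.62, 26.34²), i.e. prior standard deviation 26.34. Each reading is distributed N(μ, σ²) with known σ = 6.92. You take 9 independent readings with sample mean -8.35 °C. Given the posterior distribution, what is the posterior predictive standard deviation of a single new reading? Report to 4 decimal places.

For Normal data with known variance σ², a Normal(μ₀, σ₀²) prior on μ is conjugate. Posterior precision = 1/σ₀² + n/σ²; posterior mean is the precision-weighted average of μ₀ and x̄.
σ₀² = 26.34² = 693.7956, σ² = 6.92² = 47.8864; σ² + n·σ₀² = 47.8864 + 9·693.7956 = 6292.0468.
Posterior precision = 1/σ₀² + n/σ² = 1/693.7956 + 9/47.8864 = (σ² + n·σ₀²)/(σ₀²σ²) = 6292.0468/(693.7956·47.8864); posterior variance σₙ² = σ₀²σ²/(σ² + n·σ₀²) = 693.7956·47.8864/6292.0468 = 5.280217.
Predictive variance for one new observation = σₙ² + σ² = 693.7956·47.8864/6292.0468 + 47.8864 = σ²·(σ₀² + 6292.0468)/6292.0468 = 47.8864·6985.8424/6292.0468 = 53.166617; SD = √(47.8864·6985.8424/6292.0468) = 7.2915.

7.2915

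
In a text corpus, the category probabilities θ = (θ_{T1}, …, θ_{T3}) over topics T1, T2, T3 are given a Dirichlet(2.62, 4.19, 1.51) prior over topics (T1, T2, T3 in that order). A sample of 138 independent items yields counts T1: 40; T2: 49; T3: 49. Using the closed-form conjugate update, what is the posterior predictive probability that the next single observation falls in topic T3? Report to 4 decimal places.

0.3452

The Dirichlet prior is conjugate to the Multinomial likelihood: each posterior αⱼ = prior αⱼ + observed count nⱼ.
Posterior concentration: (42.62, 53.19, 50.51), total = 146.32.
P(next = T3 | data) = α_{T3}/Σα = 0.3452.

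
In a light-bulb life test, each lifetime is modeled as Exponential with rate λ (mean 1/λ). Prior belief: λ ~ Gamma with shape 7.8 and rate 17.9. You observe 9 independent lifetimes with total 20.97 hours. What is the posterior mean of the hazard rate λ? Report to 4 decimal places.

0.4322

With a Gamma(shape α, rate β) prior on the exponential rate λ, the posterior after n observations with total T = Σxᵢ is Gamma(α+n, β+T).
Posterior: Gamma(7.8+9, 17.9+20.97) = Gamma(16.8, 38.87).
Posterior mean of λ = α/β = 16.8/38.87 = 0.4322.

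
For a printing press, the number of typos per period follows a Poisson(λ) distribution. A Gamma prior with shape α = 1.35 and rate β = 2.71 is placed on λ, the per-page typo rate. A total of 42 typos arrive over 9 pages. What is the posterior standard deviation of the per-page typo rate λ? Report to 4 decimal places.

0.5623

With a Gamma(shape α, rate β) prior, the Poisson likelihood is conjugate: the posterior is Gamma(α + ΣXᵢ, β + n).
Posterior: Gamma(α+S, β+n) = Gamma(1.35+42, 2.71+9) = Gamma(43.35, 11.71).
SD = √α/β = √43.35/11.71 = 0.5623.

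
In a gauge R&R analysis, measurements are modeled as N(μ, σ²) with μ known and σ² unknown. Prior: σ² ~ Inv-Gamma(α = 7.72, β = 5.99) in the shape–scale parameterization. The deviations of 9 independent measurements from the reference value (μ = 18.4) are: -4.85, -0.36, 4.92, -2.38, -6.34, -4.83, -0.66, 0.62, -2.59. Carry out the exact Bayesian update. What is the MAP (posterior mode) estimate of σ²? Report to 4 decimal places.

With known mean μ and an Inverse-Gamma(α, β) prior on σ², the Normal likelihood is conjugate: posterior is Inv-Gamma(α + n/2, β + Σ(xᵢ−μ)²/2).
Σ(xᵢ−μ)² = (-4.85)² + (-0.36)² + (4.92)² + (-2.38)² + (-6.34)² + (-4.83)² + (-0.66)² + (0.62)² + (-2.59)² = 124.5755.
Posterior: Inv-Gamma(7.72 + 9/2, 5.99 + 124.5755/2) = Inv-Gamma(12.22, 68.27775).
Mode = β/(α+1) = 68.27775/13.22 = 5.1647.

5.1647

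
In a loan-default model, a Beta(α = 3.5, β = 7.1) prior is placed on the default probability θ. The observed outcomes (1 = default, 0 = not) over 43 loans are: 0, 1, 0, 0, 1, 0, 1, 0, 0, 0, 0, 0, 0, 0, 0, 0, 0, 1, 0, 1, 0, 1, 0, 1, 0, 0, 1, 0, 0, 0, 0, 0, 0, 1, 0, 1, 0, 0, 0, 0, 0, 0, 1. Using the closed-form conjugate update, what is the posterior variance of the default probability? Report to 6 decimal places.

The Beta prior is conjugate to a Binomial/Bernoulli likelihood; the update adds successes to α and failures to β.
Posterior: Beta(α+k, β+n−k) = Beta(3.5+11, 7.1+32) = Beta(14.5, 39.1).
Var = αβ/((α+β)²(α+β+1)) = 14.5·39.1/(53.6²·54.6) = 0.003614.

0.003614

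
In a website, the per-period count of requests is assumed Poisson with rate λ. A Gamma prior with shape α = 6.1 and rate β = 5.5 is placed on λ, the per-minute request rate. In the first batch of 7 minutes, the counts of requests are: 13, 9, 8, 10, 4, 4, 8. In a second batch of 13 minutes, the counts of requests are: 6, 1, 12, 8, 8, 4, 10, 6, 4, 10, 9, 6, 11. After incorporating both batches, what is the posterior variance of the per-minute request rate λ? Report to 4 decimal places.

0.2416

With a Gamma(shape α, rate β) prior, the Poisson likelihood is conjugate: the posterior is Gamma(α + ΣXᵢ, β + n).
Batch 1: sum of counts S = 56 over n = 7 minutes.
After batch 1: Gamma(α+S, β+n) = Gamma(6.1+56, 5.5+7) = Gamma(62.1, 12.5).
Batch 2: sum of counts S = 95 over n = 13 minutes.
After batch 2: Gamma(α+S, β+n) = Gamma(62.1+95, 12.5+13) = Gamma(157.1, 25.5).
Var = α/β² = 157.1/25.5² = 0.2416.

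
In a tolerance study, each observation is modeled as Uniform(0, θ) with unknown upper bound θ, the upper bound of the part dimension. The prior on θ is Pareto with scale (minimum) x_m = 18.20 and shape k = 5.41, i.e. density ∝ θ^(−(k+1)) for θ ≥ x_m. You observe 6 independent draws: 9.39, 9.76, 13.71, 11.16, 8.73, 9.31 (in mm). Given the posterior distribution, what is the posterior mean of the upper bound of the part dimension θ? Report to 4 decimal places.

A Pareto(scale x_m, shape k) prior on the upper bound θ of Uniform(0, θ) is conjugate: posterior is Pareto(max(x_m, max xᵢ), k + n).
Sample maximum = 13.71; prior scale x_m = 18.20 → posterior scale = max = 18.20.
Posterior shape = 5.41 + 6 = 11.41.
E[θ|data] = k·x_m/(k−1) = 11.41·18.20/10.41 = 19.9483.

19.9483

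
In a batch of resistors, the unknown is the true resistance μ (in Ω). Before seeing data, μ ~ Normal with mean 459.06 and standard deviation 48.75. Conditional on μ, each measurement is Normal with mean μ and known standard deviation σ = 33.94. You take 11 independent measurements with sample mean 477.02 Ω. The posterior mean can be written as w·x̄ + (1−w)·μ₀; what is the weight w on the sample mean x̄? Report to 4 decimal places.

0.9578

For Normal data with known variance σ², a Normal(μ₀, σ₀²) prior on μ is conjugate. Posterior precision = 1/σ₀² + n/σ²; posterior mean is the precision-weighted average of μ₀ and x̄.
σ₀² = 48.75² = 2376.5625, σ² = 33.94² = 1151.9236. Prior precision 1/σ₀² = 1/2376.5625; data precision n/σ² = 11/1151.9236.
w = (n/σ²)/(1/σ₀² + n/σ²) = n·σ₀²/(σ² + n·σ₀²) = 11·2376.5625/(1151.9236 + 11·2376.5625) = 26142.1875/27294.1111 = 0.9578.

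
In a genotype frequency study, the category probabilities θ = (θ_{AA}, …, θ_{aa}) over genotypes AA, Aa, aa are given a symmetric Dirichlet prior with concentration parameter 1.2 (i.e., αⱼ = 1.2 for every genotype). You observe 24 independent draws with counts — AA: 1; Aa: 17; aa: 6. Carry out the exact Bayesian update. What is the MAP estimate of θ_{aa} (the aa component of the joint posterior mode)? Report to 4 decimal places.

0.2520

The Dirichlet prior is conjugate to the Multinomial likelihood: each posterior αⱼ = prior αⱼ + observed count nⱼ.
Posterior concentration: (2.2, 18.2, 7.2), total = 27.6.
Joint mode component: (α_{aa}−1)/(Σα−K) = 6.2/24.6 = 0.2520.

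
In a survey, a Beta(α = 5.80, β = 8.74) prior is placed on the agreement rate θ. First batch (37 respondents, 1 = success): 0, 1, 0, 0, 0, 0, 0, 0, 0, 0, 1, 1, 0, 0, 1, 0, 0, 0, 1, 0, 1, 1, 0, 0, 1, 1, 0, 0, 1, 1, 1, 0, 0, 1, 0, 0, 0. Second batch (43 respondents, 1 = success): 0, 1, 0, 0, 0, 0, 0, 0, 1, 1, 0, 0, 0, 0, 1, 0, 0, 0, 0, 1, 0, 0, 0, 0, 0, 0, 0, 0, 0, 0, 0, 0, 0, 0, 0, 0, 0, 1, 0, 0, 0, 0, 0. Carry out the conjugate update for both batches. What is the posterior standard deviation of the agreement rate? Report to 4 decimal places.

0.0450

The Beta prior is conjugate to a Binomial/Bernoulli likelihood; the update adds successes to α and failures to β.
After batch 1: Beta(5.80+13, 8.74+24) = Beta(18.80, 32.74).
After batch 2: Beta(18.80+6, 32.74+37) = Beta(24.80, 69.74).
Var = αβ/((α+β)²(α+β+1)) = 24.80·69.74/(94.54²·95.54) = 0.00202543; SD = √0.00202543 = 0.0450.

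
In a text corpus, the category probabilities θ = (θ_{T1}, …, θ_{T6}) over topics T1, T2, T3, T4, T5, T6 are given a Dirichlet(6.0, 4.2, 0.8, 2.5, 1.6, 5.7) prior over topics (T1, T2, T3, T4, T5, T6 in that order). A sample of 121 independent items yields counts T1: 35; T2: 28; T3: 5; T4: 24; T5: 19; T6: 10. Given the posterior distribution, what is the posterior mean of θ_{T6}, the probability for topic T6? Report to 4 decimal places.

The Dirichlet prior is conjugate to the Multinomial likelihood: each posterior αⱼ = prior αⱼ + observed count nⱼ.
Posterior concentration: (41.0, 32.2, 5.8, 26.5, 20.6, 15.7), total = 141.8.
E[θ_{T6}|data] = α_{T6}/Σα = 15.7/141.8 = 0.1107.

0.1107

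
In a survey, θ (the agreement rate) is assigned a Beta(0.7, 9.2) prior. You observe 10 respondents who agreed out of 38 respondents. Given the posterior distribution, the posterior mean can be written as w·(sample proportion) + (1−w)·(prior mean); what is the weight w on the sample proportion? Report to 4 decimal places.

0.7933

The Beta prior is conjugate to a Binomial/Bernoulli likelihood; the update adds successes to α and failures to β.
Posterior mean = (α₀+k)/(α₀+β₀+n) = [n/(α₀+β₀+n)]·(k/n) + [(α₀+β₀)/(α₀+β₀+n)]·α₀/(α₀+β₀), so only n and the prior enter the weight.
The weight on the data is w = n/(α₀+β₀+n) = 38/(0.7+9.2+38) = 38/47.9 = 0.7933.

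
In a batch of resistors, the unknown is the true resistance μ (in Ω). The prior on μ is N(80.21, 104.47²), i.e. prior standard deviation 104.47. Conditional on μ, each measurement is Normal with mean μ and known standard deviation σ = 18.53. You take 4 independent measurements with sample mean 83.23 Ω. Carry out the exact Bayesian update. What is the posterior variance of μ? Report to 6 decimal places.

For Normal data with known variance σ², a Normal(μ₀, σ₀²) prior on μ is conjugate. Posterior precision = 1/σ₀² + n/σ²; posterior mean is the precision-weighted average of μ₀ and x̄.
σ₀² = 104.47² = 10913.9809, σ² = 18.53² = 343.3609; σ² + n·σ₀² = 343.3609 + 4·10913.9809 = 43999.2845.
Posterior precision = 1/σ₀² + n/σ² = 1/10913.9809 + 4/343.3609 = (σ² + n·σ₀²)/(σ₀²σ²) = 43999.2845/(10913.9809·343.3609); posterior variance σₙ² = σ₀²σ²/(σ² + n·σ₀²) = 10913.9809·343.3609/43999.2845 = 85.170346.

85.170346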